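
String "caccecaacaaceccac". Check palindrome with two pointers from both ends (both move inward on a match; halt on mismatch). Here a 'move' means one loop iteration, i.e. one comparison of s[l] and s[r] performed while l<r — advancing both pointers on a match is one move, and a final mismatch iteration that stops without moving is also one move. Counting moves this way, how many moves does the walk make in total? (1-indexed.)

8 moves

[1,17] 'c'=='c' → l++,r--
[2,16] 'a'=='a' → l++,r--
[3,15] 'c'=='c' → l++,r--
[4,14] 'c'=='c' → l++,r--
[5,13] 'e'=='e' → l++,r--
[6,12] 'c'=='c' → l++,r--
[7,11] 'a'=='a' → l++,r--
[8,10] 'a'=='a' → l++,r--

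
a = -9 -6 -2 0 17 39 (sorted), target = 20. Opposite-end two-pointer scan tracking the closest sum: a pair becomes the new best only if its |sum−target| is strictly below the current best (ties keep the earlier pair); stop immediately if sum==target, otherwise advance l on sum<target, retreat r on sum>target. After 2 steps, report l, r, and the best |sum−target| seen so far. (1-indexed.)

l=1 r=6: -9+39=30 d=10 *, r--
l=1 r=5: -9+17=8 d=12, l++

l=2, r=5, best |Δ|=10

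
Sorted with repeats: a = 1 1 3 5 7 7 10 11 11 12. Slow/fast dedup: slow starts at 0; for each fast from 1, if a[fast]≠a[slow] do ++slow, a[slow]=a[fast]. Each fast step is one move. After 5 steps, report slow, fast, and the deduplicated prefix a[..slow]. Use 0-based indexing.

slow=3, fast=6, prefix=[1, 3, 5, 7]

slow=0 fast=1: a[fast]=1=a[slow] dup, fast++
slow=0 fast=2: a[fast]=3≠a[slow]=1 write a[1]=3, slow++,fast++
slow=1 fast=3: a[fast]=5≠a[slow]=3 write a[2]=5, slow++,fast++
slow=2 fast=4: a[fast]=7≠a[slow]=5 write a[3]=7, slow++,fast++
slow=3 fast=5: a[fast]=7=a[slow] dup, fast++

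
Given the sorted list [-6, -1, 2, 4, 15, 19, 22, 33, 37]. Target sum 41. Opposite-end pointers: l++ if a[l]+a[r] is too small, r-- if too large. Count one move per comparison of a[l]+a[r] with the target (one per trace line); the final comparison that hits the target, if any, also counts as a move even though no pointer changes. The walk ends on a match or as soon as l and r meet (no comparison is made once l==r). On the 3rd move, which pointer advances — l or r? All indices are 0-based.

[0,8] -6+37=31 <41 → l++
[1,8] -1+37=36 <41 → l++
[2,8] 2+37=39 <41 → l++

l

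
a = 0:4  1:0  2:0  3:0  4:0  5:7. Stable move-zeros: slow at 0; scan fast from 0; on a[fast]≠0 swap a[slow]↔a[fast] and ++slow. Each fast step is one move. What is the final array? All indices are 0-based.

[4, 7, 0, 0, 0, 0]

slow=0 fast=0: a[fast]=4≠0 swap→a[0]=4, slow++,fast++
slow=1 fast=1: a[fast]=0, fast++
slow=1 fast=2: a[fast]=0, fast++
slow=1 fast=3: a[fast]=0, fast++
slow=1 fast=4: a[fast]=0, fast++
slow=1 fast=5: a[fast]=7≠0 swap→a[1]=7, slow++,fast++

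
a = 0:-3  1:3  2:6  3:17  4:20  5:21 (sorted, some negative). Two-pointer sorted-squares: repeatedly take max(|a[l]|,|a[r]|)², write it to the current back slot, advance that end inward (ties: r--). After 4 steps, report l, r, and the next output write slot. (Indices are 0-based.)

l=0, r=1, next write slot=1

[0,5] |-3|<=|21| out[5]=441 → r--
[0,4] |-3|<=|20| out[4]=400 → r--
[0,3] |-3|<=|17| out[3]=289 → r--
[0,2] |-3|<=|6| out[2]=36 → r--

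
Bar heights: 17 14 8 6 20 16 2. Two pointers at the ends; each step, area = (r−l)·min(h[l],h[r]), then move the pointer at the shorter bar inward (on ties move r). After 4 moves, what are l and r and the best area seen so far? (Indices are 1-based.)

l=1 r=7: min(17,2)*6=12 best=12 *, r--
l=1 r=6: min(17,16)*5=80 best=80 *, r--
l=1 r=5: min(17,20)*4=68 best=80, l++
l=2 r=5: min(14,20)*3=42 best=80, l++

l=3, r=5, best area=80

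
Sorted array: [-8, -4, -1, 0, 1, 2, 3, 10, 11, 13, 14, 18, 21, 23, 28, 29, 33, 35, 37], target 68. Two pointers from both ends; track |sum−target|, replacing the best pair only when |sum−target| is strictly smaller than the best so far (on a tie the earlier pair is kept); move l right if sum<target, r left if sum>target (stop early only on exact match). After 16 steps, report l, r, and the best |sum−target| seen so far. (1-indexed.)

l=17, r=19, best |Δ|=2

[1,19] -8+37=29 d=39 * → l++
[2,19] -4+37=33 d=35 * → l++
[3,19] -1+37=36 d=32 * → l++
[4,19] 0+37=37 d=31 * → l++
[5,19] 1+37=38 d=30 * → l++
[6,19] 2+37=39 d=29 * → l++
[7,19] 3+37=40 d=28 * → l++
[8,19] 10+37=47 d=21 * → l++
[9,19] 11+37=48 d=20 * → l++
[10,19] 13+37=50 d=18 * → l++
[11,19] 14+37=51 d=17 * → l++
[12,19] 18+37=55 d=13 * → l++
[13,19] 21+37=58 d=10 * → l++
[14,19] 23+37=60 d=8 * → l++
[15,19] 28+37=65 d=3 * → l++
[16,19] 29+37=66 d=2 * → l++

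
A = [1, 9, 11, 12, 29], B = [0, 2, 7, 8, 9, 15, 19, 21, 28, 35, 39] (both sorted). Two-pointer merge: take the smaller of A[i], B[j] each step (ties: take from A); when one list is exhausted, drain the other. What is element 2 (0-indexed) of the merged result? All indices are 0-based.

merged[2] = 2

i=0 j=0: A[i]=1>B[j]=0 take 0, j++
i=0 j=1: A[i]=1<=B[j]=2 take 1, i++
i=1 j=1: A[i]=9>B[j]=2 take 2, j++
i=1 j=2: A[i]=9>B[j]=7 take 7, j++
i=1 j=3: A[i]=9>B[j]=8 take 8, j++
i=1 j=4: A[i]=9<=B[j]=9 take 9, i++
i=2 j=4: A[i]=11>B[j]=9 take 9, j++
i=2 j=5: A[i]=11<=B[j]=15 take 11, i++
i=3 j=5: A[i]=12<=B[j]=15 take 12, i++
i=4 j=5: A[i]=29>B[j]=15 take 15, j++
i=4 j=6: A[i]=29>B[j]=19 take 19, j++
i=4 j=7: A[i]=29>B[j]=21 take 21, j++
i=4 j=8: A[i]=29>B[j]=28 take 28, j++
i=4 j=9: A[i]=29<=B[j]=35 take 29, i++
i=5 j=9: A done, take B[j]=35, j++
i=5 j=10: A done, take B[j]=39, j++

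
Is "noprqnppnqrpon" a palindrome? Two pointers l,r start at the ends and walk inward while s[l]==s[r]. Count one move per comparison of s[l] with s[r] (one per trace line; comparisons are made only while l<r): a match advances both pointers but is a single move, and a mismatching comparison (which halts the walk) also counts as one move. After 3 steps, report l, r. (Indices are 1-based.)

l=4, r=11

[1,14] 'n'=='n' → l++,r--
[2,13] 'o'=='o' → l++,r--
[3,12] 'p'=='p' → l++,r--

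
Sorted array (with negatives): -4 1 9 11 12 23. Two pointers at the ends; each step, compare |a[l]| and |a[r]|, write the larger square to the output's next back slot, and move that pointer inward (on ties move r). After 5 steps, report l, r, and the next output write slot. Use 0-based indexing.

l=1, r=1, next write slot=0

l=0 r=5: |-4|<=|23| out[5]=529, r--
l=0 r=4: |-4|<=|12| out[4]=144, r--
l=0 r=3: |-4|<=|11| out[3]=121, r--
l=0 r=2: |-4|<=|9| out[2]=81, r--
l=0 r=1: |-4|>|1| out[1]=16, l++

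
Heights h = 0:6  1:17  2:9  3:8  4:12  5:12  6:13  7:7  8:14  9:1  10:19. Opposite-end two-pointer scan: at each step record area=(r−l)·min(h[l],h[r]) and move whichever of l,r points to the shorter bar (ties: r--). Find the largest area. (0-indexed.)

max area = 153

l=0 r=10: min(6,19)*10=60 best=60 *, l++
l=1 r=10: min(17,19)*9=153 best=153 *, l++
l=2 r=10: min(9,19)*8=72 best=153, l++
l=3 r=10: min(8,19)*7=56 best=153, l++
l=4 r=10: min(12,19)*6=72 best=153, l++
l=5 r=10: min(12,19)*5=60 best=153, l++
l=6 r=10: min(13,19)*4=52 best=153, l++
l=7 r=10: min(7,19)*3=21 best=153, l++
l=8 r=10: min(14,19)*2=28 best=153, l++
l=9 r=10: min(1,19)*1=1 best=153, l++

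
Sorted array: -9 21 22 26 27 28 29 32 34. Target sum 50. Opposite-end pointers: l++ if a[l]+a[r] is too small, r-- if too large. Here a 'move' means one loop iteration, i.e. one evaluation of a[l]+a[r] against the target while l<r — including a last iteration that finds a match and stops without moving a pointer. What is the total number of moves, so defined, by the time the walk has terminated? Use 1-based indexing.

4 moves

[1,9] -9+34=25 <50 → l++
[2,9] 21+34=55 >50 → r--
[2,8] 21+32=53 >50 → r--
[2,7] 21+29=50 → found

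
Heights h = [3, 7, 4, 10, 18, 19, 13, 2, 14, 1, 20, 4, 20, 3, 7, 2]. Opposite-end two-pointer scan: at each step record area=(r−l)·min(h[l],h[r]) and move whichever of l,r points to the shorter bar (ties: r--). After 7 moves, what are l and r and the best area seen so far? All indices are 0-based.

l=4, r=12, best area=91

[0,15] min(3,2)*15=30 best=30 * → r--
[0,14] min(3,7)*14=42 best=42 * → l++
[1,14] min(7,7)*13=91 best=91 * → r--
[1,13] min(7,3)*12=36 best=91 → r--
[1,12] min(7,20)*11=77 best=91 → l++
[2,12] min(4,20)*10=40 best=91 → l++
[3,12] min(10,20)*9=90 best=91 → l++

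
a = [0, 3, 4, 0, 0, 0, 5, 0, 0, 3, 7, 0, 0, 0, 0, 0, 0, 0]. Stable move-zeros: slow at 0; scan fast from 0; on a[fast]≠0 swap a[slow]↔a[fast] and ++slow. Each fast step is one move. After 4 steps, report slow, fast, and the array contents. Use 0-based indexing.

(s=0,f=0) a[fast]=0 → fast++
(s=0,f=1) a[fast]=3≠0 swap→a[0]=3 → slow++,fast++
(s=1,f=2) a[fast]=4≠0 swap→a[1]=4 → slow++,fast++
(s=2,f=3) a[fast]=0 → fast++

slow=2, fast=4, a=[3, 4, 0, 0, 0, 0, 5, 0, 0, 3, 7, 0, 0, 0, 0, 0, 0, 0]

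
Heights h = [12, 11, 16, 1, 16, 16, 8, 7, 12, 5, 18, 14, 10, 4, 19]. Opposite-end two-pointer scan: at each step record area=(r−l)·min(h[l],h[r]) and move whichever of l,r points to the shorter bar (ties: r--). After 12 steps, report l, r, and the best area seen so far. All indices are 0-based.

l=0 r=14: min(12,19)*14=168 best=168 *, l++
l=1 r=14: min(11,19)*13=143 best=168, l++
l=2 r=14: min(16,19)*12=192 best=192 *, l++
l=3 r=14: min(1,19)*11=11 best=192, l++
l=4 r=14: min(16,19)*10=160 best=192, l++
l=5 r=14: min(16,19)*9=144 best=192, l++
l=6 r=14: min(8,19)*8=64 best=192, l++
l=7 r=14: min(7,19)*7=49 best=192, l++
l=8 r=14: min(12,19)*6=72 best=192, l++
l=9 r=14: min(5,19)*5=25 best=192, l++
l=10 r=14: min(18,19)*4=72 best=192, l++
l=11 r=14: min(14,19)*3=42 best=192, l++

l=12, r=14, best area=192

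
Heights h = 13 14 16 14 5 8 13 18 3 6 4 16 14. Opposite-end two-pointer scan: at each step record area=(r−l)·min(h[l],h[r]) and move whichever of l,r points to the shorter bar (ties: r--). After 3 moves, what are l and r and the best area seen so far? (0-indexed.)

l=0 r=12: min(13,14)*12=156 best=156 *, l++
l=1 r=12: min(14,14)*11=154 best=156, r--
l=1 r=11: min(14,16)*10=140 best=156, l++

l=2, r=11, best area=156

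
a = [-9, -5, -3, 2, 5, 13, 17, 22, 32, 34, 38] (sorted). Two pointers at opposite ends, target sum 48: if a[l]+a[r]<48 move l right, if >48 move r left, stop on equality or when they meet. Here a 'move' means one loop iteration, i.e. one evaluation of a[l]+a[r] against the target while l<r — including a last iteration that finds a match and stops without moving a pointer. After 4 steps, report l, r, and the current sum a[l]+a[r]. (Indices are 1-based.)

l=5, r=11, sum=43

[1,11] -9+38=29 <48 → l++
[2,11] -5+38=33 <48 → l++
[3,11] -3+38=35 <48 → l++
[4,11] 2+38=40 <48 → l++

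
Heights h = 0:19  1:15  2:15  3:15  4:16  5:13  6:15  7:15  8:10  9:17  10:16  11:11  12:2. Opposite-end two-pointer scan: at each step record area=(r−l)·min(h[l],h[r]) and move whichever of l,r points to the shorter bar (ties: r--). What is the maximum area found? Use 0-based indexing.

l=0 r=12: min(19,2)*12=24 best=24 *, r--
l=0 r=11: min(19,11)*11=121 best=121 *, r--
l=0 r=10: min(19,16)*10=160 best=160 *, r--
l=0 r=9: min(19,17)*9=153 best=160, r--
l=0 r=8: min(19,10)*8=80 best=160, r--
l=0 r=7: min(19,15)*7=105 best=160, r--
l=0 r=6: min(19,15)*6=90 best=160, r--
l=0 r=5: min(19,13)*5=65 best=160, r--
l=0 r=4: min(19,16)*4=64 best=160, r--
l=0 r=3: min(19,15)*3=45 best=160, r--
l=0 r=2: min(19,15)*2=30 best=160, r--
l=0 r=1: min(19,15)*1=15 best=160, r--

max area = 160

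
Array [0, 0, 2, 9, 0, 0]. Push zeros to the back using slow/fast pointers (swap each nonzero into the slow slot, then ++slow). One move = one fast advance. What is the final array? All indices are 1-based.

[2, 9, 0, 0, 0, 0]

(s=1,f=1) a[fast]=0 → fast++
(s=1,f=2) a[fast]=0 → fast++
(s=1,f=3) a[fast]=2≠0 swap→a[1]=2 → slow++,fast++
(s=2,f=4) a[fast]=9≠0 swap→a[2]=9 → slow++,fast++
(s=3,f=5) a[fast]=0 → fast++
(s=3,f=6) a[fast]=0 → fast++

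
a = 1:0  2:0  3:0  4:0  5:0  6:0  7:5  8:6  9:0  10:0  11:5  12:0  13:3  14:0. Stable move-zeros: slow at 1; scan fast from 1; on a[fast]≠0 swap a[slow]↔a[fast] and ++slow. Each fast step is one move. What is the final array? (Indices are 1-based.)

(s=1,f=1) a[fast]=0 → fast++
(s=1,f=2) a[fast]=0 → fast++
(s=1,f=3) a[fast]=0 → fast++
(s=1,f=4) a[fast]=0 → fast++
(s=1,f=5) a[fast]=0 → fast++
(s=1,f=6) a[fast]=0 → fast++
(s=1,f=7) a[fast]=5≠0 swap→a[1]=5 → slow++,fast++
(s=2,f=8) a[fast]=6≠0 swap→a[2]=6 → slow++,fast++
(s=3,f=9) a[fast]=0 → fast++
(s=3,f=10) a[fast]=0 → fast++
(s=3,f=11) a[fast]=5≠0 swap→a[3]=5 → slow++,fast++
(s=4,f=12) a[fast]=0 → fast++
(s=4,f=13) a[fast]=3≠0 swap→a[4]=3 → slow++,fast++
(s=5,f=14) a[fast]=0 → fast++

[5, 6, 5, 3, 0, 0, 0, 0, 0, 0, 0, 0, 0, 0]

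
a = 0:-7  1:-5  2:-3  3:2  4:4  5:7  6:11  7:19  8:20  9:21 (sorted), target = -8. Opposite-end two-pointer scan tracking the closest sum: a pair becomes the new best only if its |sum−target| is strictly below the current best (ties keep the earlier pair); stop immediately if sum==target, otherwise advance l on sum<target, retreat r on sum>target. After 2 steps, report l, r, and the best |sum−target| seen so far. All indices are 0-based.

l=0, r=7, best |Δ|=21

[0,9] -7+21=14 d=22 * → r--
[0,8] -7+20=13 d=21 * → r--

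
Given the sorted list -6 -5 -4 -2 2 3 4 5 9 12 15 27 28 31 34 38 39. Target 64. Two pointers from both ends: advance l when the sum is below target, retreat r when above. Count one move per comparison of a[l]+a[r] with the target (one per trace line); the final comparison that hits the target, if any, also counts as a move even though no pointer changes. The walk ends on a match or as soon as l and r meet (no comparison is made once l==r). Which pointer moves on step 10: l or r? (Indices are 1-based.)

l=1 r=17: -6+39=33 <64, l++
l=2 r=17: -5+39=34 <64, l++
l=3 r=17: -4+39=35 <64, l++
l=4 r=17: -2+39=37 <64, l++
l=5 r=17: 2+39=41 <64, l++
l=6 r=17: 3+39=42 <64, l++
l=7 r=17: 4+39=43 <64, l++
l=8 r=17: 5+39=44 <64, l++
l=9 r=17: 9+39=48 <64, l++
l=10 r=17: 12+39=51 <64, l++

l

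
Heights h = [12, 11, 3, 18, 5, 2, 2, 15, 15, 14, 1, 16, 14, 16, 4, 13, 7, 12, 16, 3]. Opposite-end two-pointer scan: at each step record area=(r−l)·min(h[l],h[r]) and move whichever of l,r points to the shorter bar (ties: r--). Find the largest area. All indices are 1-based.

[1,20] min(12,3)*19=57 best=57 * → r--
[1,19] min(12,16)*18=216 best=216 * → l++
[2,19] min(11,16)*17=187 best=216 → l++
[3,19] min(3,16)*16=48 best=216 → l++
[4,19] min(18,16)*15=240 best=240 * → r--
[4,18] min(18,12)*14=168 best=240 → r--
[4,17] min(18,7)*13=91 best=240 → r--
[4,16] min(18,13)*12=156 best=240 → r--
[4,15] min(18,4)*11=44 best=240 → r--
[4,14] min(18,16)*10=160 best=240 → r--
[4,13] min(18,14)*9=126 best=240 → r--
[4,12] min(18,16)*8=128 best=240 → r--
[4,11] min(18,1)*7=7 best=240 → r--
[4,10] min(18,14)*6=84 best=240 → r--
[4,9] min(18,15)*5=75 best=240 → r--
[4,8] min(18,15)*4=60 best=240 → r--
[4,7] min(18,2)*3=6 best=240 → r--
[4,6] min(18,2)*2=4 best=240 → r--
[4,5] min(18,5)*1=5 best=240 → r--

max area = 240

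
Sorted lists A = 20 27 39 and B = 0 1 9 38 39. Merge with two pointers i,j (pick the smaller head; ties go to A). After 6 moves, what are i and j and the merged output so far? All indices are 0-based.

i=2, j=4, merged so far=[0, 1, 9, 20, 27, 38]

[i=0,j=0] A[i]=20>B[j]=0 take 0 → j++
[i=0,j=1] A[i]=20>B[j]=1 take 1 → j++
[i=0,j=2] A[i]=20>B[j]=9 take 9 → j++
[i=0,j=3] A[i]=20<=B[j]=38 take 20 → i++
[i=1,j=3] A[i]=27<=B[j]=38 take 27 → i++
[i=2,j=3] A[i]=39>B[j]=38 take 38 → j++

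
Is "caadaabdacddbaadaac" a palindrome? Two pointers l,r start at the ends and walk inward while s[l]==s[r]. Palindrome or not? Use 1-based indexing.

not a palindrome (mismatch at 9,11)

[1,19] 'c'=='c' → l++,r--
[2,18] 'a'=='a' → l++,r--
[3,17] 'a'=='a' → l++,r--
[4,16] 'd'=='d' → l++,r--
[5,15] 'a'=='a' → l++,r--
[6,14] 'a'=='a' → l++,r--
[7,13] 'b'=='b' → l++,r--
[8,12] 'd'=='d' → l++,r--
[9,11] 'a'!='d' → stop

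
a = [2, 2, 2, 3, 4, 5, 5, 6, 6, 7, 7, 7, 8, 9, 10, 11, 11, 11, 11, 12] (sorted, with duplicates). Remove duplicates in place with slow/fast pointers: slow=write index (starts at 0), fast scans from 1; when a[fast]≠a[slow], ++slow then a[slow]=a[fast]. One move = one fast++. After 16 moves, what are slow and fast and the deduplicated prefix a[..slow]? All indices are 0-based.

(s=0,f=1) a[fast]=2=a[slow] dup → fast++
(s=0,f=2) a[fast]=2=a[slow] dup → fast++
(s=0,f=3) a[fast]=3≠a[slow]=2 write a[1]=3 → slow++,fast++
(s=1,f=4) a[fast]=4≠a[slow]=3 write a[2]=4 → slow++,fast++
(s=2,f=5) a[fast]=5≠a[slow]=4 write a[3]=5 → slow++,fast++
(s=3,f=6) a[fast]=5=a[slow] dup → fast++
(s=3,f=7) a[fast]=6≠a[slow]=5 write a[4]=6 → slow++,fast++
(s=4,f=8) a[fast]=6=a[slow] dup → fast++
(s=4,f=9) a[fast]=7≠a[slow]=6 write a[5]=7 → slow++,fast++
(s=5,f=10) a[fast]=7=a[slow] dup → fast++
(s=5,f=11) a[fast]=7=a[slow] dup → fast++
(s=5,f=12) a[fast]=8≠a[slow]=7 write a[6]=8 → slow++,fast++
(s=6,f=13) a[fast]=9≠a[slow]=8 write a[7]=9 → slow++,fast++
(s=7,f=14) a[fast]=10≠a[slow]=9 write a[8]=10 → slow++,fast++
(s=8,f=15) a[fast]=11≠a[slow]=10 write a[9]=11 → slow++,fast++
(s=9,f=16) a[fast]=11=a[slow] dup → fast++

slow=9, fast=17, prefix=[2, 3, 4, 5, 6, 7, 8, 9, 10, 11]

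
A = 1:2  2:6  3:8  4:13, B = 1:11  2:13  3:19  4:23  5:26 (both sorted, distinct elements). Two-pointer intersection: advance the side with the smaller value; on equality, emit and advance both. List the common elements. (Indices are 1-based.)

intersection = [13]

[i=1,j=1] 2<11 → i++
[i=2,j=1] 6<11 → i++
[i=3,j=1] 8<11 → i++
[i=4,j=1] 13>11 → j++
[i=4,j=2] 13==13 emit → i++,j++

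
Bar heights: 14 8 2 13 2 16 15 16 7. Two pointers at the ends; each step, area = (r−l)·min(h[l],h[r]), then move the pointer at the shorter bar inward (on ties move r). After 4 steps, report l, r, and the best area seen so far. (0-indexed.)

[0,8] min(14,7)*8=56 best=56 * → r--
[0,7] min(14,16)*7=98 best=98 * → l++
[1,7] min(8,16)*6=48 best=98 → l++
[2,7] min(2,16)*5=10 best=98 → l++

l=3, r=7, best area=98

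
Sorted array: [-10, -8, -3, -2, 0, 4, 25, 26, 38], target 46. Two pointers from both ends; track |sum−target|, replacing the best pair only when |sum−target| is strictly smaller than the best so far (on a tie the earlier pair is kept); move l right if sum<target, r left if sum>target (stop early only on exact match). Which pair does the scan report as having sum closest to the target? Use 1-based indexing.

pair (4, 38) with sum 42 (|Δ|=4)

l=1 r=9: -10+38=28 d=18 *, l++
l=2 r=9: -8+38=30 d=16 *, l++
l=3 r=9: -3+38=35 d=11 *, l++
l=4 r=9: -2+38=36 d=10 *, l++
l=5 r=9: 0+38=38 d=8 *, l++
l=6 r=9: 4+38=42 d=4 *, l++
l=7 r=9: 25+38=63 d=17, r--
l=7 r=8: 25+26=51 d=5, r--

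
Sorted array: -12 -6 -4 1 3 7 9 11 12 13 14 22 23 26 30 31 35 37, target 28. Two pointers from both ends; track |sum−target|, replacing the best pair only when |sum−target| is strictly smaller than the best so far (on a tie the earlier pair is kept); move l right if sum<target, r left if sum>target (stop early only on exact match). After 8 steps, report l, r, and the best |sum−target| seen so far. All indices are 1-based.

l=5, r=14, best |Δ|=1

l=1 r=18: -12+37=25 d=3 *, l++
l=2 r=18: -6+37=31 d=3, r--
l=2 r=17: -6+35=29 d=1 *, r--
l=2 r=16: -6+31=25 d=3, l++
l=3 r=16: -4+31=27 d=1, l++
l=4 r=16: 1+31=32 d=4, r--
l=4 r=15: 1+30=31 d=3, r--
l=4 r=14: 1+26=27 d=1, l++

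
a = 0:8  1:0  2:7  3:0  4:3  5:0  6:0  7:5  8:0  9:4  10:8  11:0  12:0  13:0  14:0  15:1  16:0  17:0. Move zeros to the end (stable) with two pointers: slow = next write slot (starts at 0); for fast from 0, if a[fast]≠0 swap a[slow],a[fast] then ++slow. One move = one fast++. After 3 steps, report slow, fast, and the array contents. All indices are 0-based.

slow=0 fast=0: a[fast]=8≠0 swap→a[0]=8, slow++,fast++
slow=1 fast=1: a[fast]=0, fast++
slow=1 fast=2: a[fast]=7≠0 swap→a[1]=7, slow++,fast++

slow=2, fast=3, a=[8, 7, 0, 0, 3, 0, 0, 5, 0, 4, 8, 0, 0, 0, 0, 1, 0, 0]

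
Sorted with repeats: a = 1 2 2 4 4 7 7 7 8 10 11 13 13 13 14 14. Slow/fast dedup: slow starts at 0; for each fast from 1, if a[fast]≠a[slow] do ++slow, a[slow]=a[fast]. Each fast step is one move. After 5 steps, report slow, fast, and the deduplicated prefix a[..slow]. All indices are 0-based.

slow=3, fast=6, prefix=[1, 2, 4, 7]

slow=0 fast=1: a[fast]=2≠a[slow]=1 write a[1]=2, slow++,fast++
slow=1 fast=2: a[fast]=2=a[slow] dup, fast++
slow=1 fast=3: a[fast]=4≠a[slow]=2 write a[2]=4, slow++,fast++
slow=2 fast=4: a[fast]=4=a[slow] dup, fast++
slow=2 fast=5: a[fast]=7≠a[slow]=4 write a[3]=7, slow++,fast++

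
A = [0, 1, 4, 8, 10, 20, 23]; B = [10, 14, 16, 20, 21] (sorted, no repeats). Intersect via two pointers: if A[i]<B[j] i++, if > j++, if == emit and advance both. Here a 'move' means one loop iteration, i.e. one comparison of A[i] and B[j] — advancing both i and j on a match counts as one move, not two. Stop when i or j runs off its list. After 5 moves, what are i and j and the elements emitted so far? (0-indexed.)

[i=0,j=0] 0<10 → i++
[i=1,j=0] 1<10 → i++
[i=2,j=0] 4<10 → i++
[i=3,j=0] 8<10 → i++
[i=4,j=0] 10==10 emit → i++,j++

i=5, j=1, emitted=[10]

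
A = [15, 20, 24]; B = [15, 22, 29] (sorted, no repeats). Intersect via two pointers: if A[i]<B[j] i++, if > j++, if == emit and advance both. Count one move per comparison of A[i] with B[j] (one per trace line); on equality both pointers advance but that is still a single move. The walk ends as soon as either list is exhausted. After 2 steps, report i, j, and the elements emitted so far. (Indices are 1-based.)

i=3, j=2, emitted=[15]

[i=1,j=1] 15==15 emit → i++,j++
[i=2,j=2] 20<22 → i++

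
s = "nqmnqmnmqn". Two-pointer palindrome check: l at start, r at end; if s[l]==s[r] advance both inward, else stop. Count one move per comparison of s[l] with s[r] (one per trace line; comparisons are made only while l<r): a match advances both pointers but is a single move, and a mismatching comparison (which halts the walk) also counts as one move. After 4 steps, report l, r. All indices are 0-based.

[0,9] 'n'=='n' → l++,r--
[1,8] 'q'=='q' → l++,r--
[2,7] 'm'=='m' → l++,r--
[3,6] 'n'=='n' → l++,r--

l=4, r=5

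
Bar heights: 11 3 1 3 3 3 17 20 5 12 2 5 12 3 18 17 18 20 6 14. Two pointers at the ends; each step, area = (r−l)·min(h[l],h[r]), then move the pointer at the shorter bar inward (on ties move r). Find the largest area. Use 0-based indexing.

l=0 r=19: min(11,14)*19=209 best=209 *, l++
l=1 r=19: min(3,14)*18=54 best=209, l++
l=2 r=19: min(1,14)*17=17 best=209, l++
l=3 r=19: min(3,14)*16=48 best=209, l++
l=4 r=19: min(3,14)*15=45 best=209, l++
l=5 r=19: min(3,14)*14=42 best=209, l++
l=6 r=19: min(17,14)*13=182 best=209, r--
l=6 r=18: min(17,6)*12=72 best=209, r--
l=6 r=17: min(17,20)*11=187 best=209, l++
l=7 r=17: min(20,20)*10=200 best=209, r--
l=7 r=16: min(20,18)*9=162 best=209, r--
l=7 r=15: min(20,17)*8=136 best=209, r--
l=7 r=14: min(20,18)*7=126 best=209, r--
l=7 r=13: min(20,3)*6=18 best=209, r--
l=7 r=12: min(20,12)*5=60 best=209, r--
l=7 r=11: min(20,5)*4=20 best=209, r--
l=7 r=10: min(20,2)*3=6 best=209, r--
l=7 r=9: min(20,12)*2=24 best=209, r--
l=7 r=8: min(20,5)*1=5 best=209, r--

max area = 209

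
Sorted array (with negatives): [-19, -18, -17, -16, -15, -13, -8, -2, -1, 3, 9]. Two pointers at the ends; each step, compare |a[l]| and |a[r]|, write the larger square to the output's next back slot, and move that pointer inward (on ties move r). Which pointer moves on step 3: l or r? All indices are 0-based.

l

[0,10] |-19|>|9| out[10]=361 → l++
[1,10] |-18|>|9| out[9]=324 → l++
[2,10] |-17|>|9| out[8]=289 → l++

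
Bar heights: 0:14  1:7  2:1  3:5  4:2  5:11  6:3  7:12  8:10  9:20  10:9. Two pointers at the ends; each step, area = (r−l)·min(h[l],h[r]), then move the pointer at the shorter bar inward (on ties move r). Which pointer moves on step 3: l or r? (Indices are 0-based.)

l

l=0 r=10: min(14,9)*10=90 best=90 *, r--
l=0 r=9: min(14,20)*9=126 best=126 *, l++
l=1 r=9: min(7,20)*8=56 best=126, l++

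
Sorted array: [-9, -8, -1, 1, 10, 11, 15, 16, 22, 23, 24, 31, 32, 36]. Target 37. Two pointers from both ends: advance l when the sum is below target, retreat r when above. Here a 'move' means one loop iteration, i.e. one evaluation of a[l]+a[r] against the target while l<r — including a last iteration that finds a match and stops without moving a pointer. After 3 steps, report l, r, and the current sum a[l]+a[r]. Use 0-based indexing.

l=0 r=13: -9+36=27 <37, l++
l=1 r=13: -8+36=28 <37, l++
l=2 r=13: -1+36=35 <37, l++

l=3, r=13, sum=37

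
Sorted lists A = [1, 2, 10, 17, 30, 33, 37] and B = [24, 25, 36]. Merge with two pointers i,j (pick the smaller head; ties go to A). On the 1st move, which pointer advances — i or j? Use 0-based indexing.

i

[i=0,j=0] A[i]=1<=B[j]=24 take 1 → i++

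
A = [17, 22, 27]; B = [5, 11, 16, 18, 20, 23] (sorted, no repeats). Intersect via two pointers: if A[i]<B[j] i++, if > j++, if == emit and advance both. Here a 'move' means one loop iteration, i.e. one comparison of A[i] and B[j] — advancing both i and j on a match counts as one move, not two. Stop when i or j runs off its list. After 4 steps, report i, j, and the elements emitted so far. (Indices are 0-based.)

i=0 j=0: 17>5, j++
i=0 j=1: 17>11, j++
i=0 j=2: 17>16, j++
i=0 j=3: 17<18, i++

i=1, j=3, emitted=[]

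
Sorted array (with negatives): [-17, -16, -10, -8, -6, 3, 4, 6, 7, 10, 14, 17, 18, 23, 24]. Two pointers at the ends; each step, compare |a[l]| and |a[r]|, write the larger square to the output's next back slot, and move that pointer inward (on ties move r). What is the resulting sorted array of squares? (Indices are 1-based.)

[9, 16, 36, 36, 49, 64, 100, 100, 196, 256, 289, 289, 324, 529, 576]

[1,15] |-17|<=|24| out[15]=576 → r--
[1,14] |-17|<=|23| out[14]=529 → r--
[1,13] |-17|<=|18| out[13]=324 → r--
[1,12] |-17|<=|17| out[12]=289 → r--
[1,11] |-17|>|14| out[11]=289 → l++
[2,11] |-16|>|14| out[10]=256 → l++
[3,11] |-10|<=|14| out[9]=196 → r--
[3,10] |-10|<=|10| out[8]=100 → r--
[3,9] |-10|>|7| out[7]=100 → l++
[4,9] |-8|>|7| out[6]=64 → l++
[5,9] |-6|<=|7| out[5]=49 → r--
[5,8] |-6|<=|6| out[4]=36 → r--
[5,7] |-6|>|4| out[3]=36 → l++
[6,7] |3|<=|4| out[2]=16 → r--
[6,6] |3|<=|3| out[1]=9 → r--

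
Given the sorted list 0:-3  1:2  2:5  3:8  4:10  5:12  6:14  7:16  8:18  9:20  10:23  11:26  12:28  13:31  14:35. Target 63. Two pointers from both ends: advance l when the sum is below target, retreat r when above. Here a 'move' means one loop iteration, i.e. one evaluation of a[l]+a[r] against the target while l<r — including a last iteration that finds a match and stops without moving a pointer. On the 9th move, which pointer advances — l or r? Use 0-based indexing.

[0,14] -3+35=32 <63 → l++
[1,14] 2+35=37 <63 → l++
[2,14] 5+35=40 <63 → l++
[3,14] 8+35=43 <63 → l++
[4,14] 10+35=45 <63 → l++
[5,14] 12+35=47 <63 → l++
[6,14] 14+35=49 <63 → l++
[7,14] 16+35=51 <63 → l++
[8,14] 18+35=53 <63 → l++

l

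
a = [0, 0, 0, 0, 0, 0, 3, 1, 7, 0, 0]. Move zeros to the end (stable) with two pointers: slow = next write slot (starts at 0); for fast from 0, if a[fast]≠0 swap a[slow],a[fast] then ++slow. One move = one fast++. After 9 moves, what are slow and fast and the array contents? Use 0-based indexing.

slow=3, fast=9, a=[3, 1, 7, 0, 0, 0, 0, 0, 0, 0, 0]

(s=0,f=0) a[fast]=0 → fast++
(s=0,f=1) a[fast]=0 → fast++
(s=0,f=2) a[fast]=0 → fast++
(s=0,f=3) a[fast]=0 → fast++
(s=0,f=4) a[fast]=0 → fast++
(s=0,f=5) a[fast]=0 → fast++
(s=0,f=6) a[fast]=3≠0 swap→a[0]=3 → slow++,fast++
(s=1,f=7) a[fast]=1≠0 swap→a[1]=1 → slow++,fast++
(s=2,f=8) a[fast]=7≠0 swap→a[2]=7 → slow++,fast++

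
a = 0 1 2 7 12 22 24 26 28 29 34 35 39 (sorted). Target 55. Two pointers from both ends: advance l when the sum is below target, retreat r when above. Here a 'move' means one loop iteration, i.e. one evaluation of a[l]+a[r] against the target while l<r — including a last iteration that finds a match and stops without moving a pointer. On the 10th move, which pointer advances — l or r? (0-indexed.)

l

l=0 r=12: 0+39=39 <55, l++
l=1 r=12: 1+39=40 <55, l++
l=2 r=12: 2+39=41 <55, l++
l=3 r=12: 7+39=46 <55, l++
l=4 r=12: 12+39=51 <55, l++
l=5 r=12: 22+39=61 >55, r--
l=5 r=11: 22+35=57 >55, r--
l=5 r=10: 22+34=56 >55, r--
l=5 r=9: 22+29=51 <55, l++
l=6 r=9: 24+29=53 <55, l++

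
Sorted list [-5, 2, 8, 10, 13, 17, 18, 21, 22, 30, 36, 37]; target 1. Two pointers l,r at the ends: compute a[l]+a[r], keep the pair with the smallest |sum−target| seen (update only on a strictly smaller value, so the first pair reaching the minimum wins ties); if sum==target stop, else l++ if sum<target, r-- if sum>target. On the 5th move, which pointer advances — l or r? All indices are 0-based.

r

[0,11] -5+37=32 d=31 * → r--
[0,10] -5+36=31 d=30 * → r--
[0,9] -5+30=25 d=24 * → r--
[0,8] -5+22=17 d=16 * → r--
[0,7] -5+21=16 d=15 * → r--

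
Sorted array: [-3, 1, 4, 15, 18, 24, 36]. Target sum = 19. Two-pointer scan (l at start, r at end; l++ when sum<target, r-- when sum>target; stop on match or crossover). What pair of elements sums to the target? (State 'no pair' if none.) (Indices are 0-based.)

(1, 18)

l=0 r=6: -3+36=33 >19, r--
l=0 r=5: -3+24=21 >19, r--
l=0 r=4: -3+18=15 <19, l++
l=1 r=4: 1+18=19, found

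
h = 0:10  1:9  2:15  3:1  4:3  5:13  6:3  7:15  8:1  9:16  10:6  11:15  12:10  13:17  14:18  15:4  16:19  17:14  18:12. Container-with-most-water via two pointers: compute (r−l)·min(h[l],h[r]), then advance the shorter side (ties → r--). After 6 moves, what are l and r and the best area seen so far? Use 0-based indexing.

l=0 r=18: min(10,12)*18=180 best=180 *, l++
l=1 r=18: min(9,12)*17=153 best=180, l++
l=2 r=18: min(15,12)*16=192 best=192 *, r--
l=2 r=17: min(15,14)*15=210 best=210 *, r--
l=2 r=16: min(15,19)*14=210 best=210, l++
l=3 r=16: min(1,19)*13=13 best=210, l++

l=4, r=16, best area=210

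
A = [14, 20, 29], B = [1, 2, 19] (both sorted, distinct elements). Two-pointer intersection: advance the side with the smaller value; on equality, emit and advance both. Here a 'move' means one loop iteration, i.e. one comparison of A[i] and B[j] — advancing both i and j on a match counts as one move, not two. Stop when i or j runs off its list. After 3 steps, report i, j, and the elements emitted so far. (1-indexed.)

[i=1,j=1] 14>1 → j++
[i=1,j=2] 14>2 → j++
[i=1,j=3] 14<19 → i++

i=2, j=3, emitted=[]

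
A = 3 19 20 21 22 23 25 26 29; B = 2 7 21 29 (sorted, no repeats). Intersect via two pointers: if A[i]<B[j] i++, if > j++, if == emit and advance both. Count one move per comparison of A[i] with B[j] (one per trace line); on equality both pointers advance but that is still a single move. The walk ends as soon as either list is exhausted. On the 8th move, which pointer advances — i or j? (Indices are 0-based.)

[i=0,j=0] 3>2 → j++
[i=0,j=1] 3<7 → i++
[i=1,j=1] 19>7 → j++
[i=1,j=2] 19<21 → i++
[i=2,j=2] 20<21 → i++
[i=3,j=2] 21==21 emit → i++,j++
[i=4,j=3] 22<29 → i++
[i=5,j=3] 23<29 → i++

i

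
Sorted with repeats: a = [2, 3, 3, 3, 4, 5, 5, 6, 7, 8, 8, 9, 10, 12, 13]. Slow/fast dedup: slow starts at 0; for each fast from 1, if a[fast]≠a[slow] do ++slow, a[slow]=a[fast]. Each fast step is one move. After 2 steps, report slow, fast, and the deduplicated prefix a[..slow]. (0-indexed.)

(s=0,f=1) a[fast]=3≠a[slow]=2 write a[1]=3 → slow++,fast++
(s=1,f=2) a[fast]=3=a[slow] dup → fast++

slow=1, fast=3, prefix=[2, 3]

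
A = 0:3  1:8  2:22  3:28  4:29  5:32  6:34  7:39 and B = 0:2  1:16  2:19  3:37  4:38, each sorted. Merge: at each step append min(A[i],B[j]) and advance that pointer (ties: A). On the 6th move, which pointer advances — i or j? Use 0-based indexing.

i

[i=0,j=0] A[i]=3>B[j]=2 take 2 → j++
[i=0,j=1] A[i]=3<=B[j]=16 take 3 → i++
[i=1,j=1] A[i]=8<=B[j]=16 take 8 → i++
[i=2,j=1] A[i]=22>B[j]=16 take 16 → j++
[i=2,j=2] A[i]=22>B[j]=19 take 19 → j++
[i=2,j=3] A[i]=22<=B[j]=37 take 22 → i++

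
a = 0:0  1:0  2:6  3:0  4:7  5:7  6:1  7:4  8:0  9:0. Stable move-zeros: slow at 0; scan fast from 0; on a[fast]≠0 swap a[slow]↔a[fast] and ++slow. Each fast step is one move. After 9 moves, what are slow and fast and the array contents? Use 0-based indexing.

slow=5, fast=9, a=[6, 7, 7, 1, 4, 0, 0, 0, 0, 0]

slow=0 fast=0: a[fast]=0, fast++
slow=0 fast=1: a[fast]=0, fast++
slow=0 fast=2: a[fast]=6≠0 swap→a[0]=6, slow++,fast++
slow=1 fast=3: a[fast]=0, fast++
slow=1 fast=4: a[fast]=7≠0 swap→a[1]=7, slow++,fast++
slow=2 fast=5: a[fast]=7≠0 swap→a[2]=7, slow++,fast++
slow=3 fast=6: a[fast]=1≠0 swap→a[3]=1, slow++,fast++
slow=4 fast=7: a[fast]=4≠0 swap→a[4]=4, slow++,fast++
slow=5 fast=8: a[fast]=0, fast++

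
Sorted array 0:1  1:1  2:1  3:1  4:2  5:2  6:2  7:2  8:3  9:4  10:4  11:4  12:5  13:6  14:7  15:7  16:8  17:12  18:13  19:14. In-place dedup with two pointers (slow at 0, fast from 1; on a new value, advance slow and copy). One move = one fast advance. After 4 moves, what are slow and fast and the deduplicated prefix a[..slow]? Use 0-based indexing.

slow=1, fast=5, prefix=[1, 2]

(s=0,f=1) a[fast]=1=a[slow] dup → fast++
(s=0,f=2) a[fast]=1=a[slow] dup → fast++
(s=0,f=3) a[fast]=1=a[slow] dup → fast++
(s=0,f=4) a[fast]=2≠a[slow]=1 write a[1]=2 → slow++,fast++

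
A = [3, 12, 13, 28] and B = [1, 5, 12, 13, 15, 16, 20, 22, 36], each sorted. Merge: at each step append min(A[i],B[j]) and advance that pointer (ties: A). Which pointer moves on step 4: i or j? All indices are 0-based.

[i=0,j=0] A[i]=3>B[j]=1 take 1 → j++
[i=0,j=1] A[i]=3<=B[j]=5 take 3 → i++
[i=1,j=1] A[i]=12>B[j]=5 take 5 → j++
[i=1,j=2] A[i]=12<=B[j]=12 take 12 → i++

i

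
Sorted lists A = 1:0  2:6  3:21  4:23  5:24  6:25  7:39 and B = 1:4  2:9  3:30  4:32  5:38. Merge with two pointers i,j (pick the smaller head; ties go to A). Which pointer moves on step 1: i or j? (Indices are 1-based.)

i

i=1 j=1: A[i]=0<=B[j]=4 take 0, i++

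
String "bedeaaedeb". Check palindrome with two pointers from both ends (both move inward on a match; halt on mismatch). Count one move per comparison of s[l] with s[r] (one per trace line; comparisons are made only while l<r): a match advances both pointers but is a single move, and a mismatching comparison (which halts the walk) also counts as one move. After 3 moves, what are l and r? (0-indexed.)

l=0 r=9: 'b'=='b', l++,r--
l=1 r=8: 'e'=='e', l++,r--
l=2 r=7: 'd'=='d', l++,r--

l=3, r=6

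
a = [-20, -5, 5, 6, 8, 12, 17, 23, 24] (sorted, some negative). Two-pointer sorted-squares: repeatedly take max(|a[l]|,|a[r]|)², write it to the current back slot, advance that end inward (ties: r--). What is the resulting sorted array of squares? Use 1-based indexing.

[1,9] |-20|<=|24| out[9]=576 → r--
[1,8] |-20|<=|23| out[8]=529 → r--
[1,7] |-20|>|17| out[7]=400 → l++
[2,7] |-5|<=|17| out[6]=289 → r--
[2,6] |-5|<=|12| out[5]=144 → r--
[2,5] |-5|<=|8| out[4]=64 → r--
[2,4] |-5|<=|6| out[3]=36 → r--
[2,3] |-5|<=|5| out[2]=25 → r--
[2,2] |-5|<=|-5| out[1]=25 → r--

[25, 25, 36, 64, 144, 289, 400, 529, 576]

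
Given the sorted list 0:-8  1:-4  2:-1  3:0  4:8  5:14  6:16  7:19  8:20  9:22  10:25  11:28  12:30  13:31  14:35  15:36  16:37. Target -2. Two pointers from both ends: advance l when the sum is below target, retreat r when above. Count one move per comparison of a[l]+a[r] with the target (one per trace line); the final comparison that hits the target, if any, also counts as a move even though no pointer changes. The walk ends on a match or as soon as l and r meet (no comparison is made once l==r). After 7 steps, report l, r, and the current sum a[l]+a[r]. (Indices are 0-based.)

l=0 r=16: -8+37=29 >-2, r--
l=0 r=15: -8+36=28 >-2, r--
l=0 r=14: -8+35=27 >-2, r--
l=0 r=13: -8+31=23 >-2, r--
l=0 r=12: -8+30=22 >-2, r--
l=0 r=11: -8+28=20 >-2, r--
l=0 r=10: -8+25=17 >-2, r--

l=0, r=9, sum=14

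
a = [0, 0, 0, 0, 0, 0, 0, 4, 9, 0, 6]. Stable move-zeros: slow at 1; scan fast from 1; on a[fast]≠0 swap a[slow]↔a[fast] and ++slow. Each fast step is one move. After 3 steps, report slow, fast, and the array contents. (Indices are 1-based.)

(s=1,f=1) a[fast]=0 → fast++
(s=1,f=2) a[fast]=0 → fast++
(s=1,f=3) a[fast]=0 → fast++

slow=1, fast=4, a=[0, 0, 0, 0, 0, 0, 0, 4, 9, 0, 6]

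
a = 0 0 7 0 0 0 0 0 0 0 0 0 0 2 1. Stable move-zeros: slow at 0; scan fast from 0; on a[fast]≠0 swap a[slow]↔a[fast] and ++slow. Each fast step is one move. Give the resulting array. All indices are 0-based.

[7, 2, 1, 0, 0, 0, 0, 0, 0, 0, 0, 0, 0, 0, 0]

slow=0 fast=0: a[fast]=0, fast++
slow=0 fast=1: a[fast]=0, fast++
slow=0 fast=2: a[fast]=7≠0 swap→a[0]=7, slow++,fast++
slow=1 fast=3: a[fast]=0, fast++
slow=1 fast=4: a[fast]=0, fast++
slow=1 fast=5: a[fast]=0, fast++
slow=1 fast=6: a[fast]=0, fast++
slow=1 fast=7: a[fast]=0, fast++
slow=1 fast=8: a[fast]=0, fast++
slow=1 fast=9: a[fast]=0, fast++
slow=1 fast=10: a[fast]=0, fast++
slow=1 fast=11: a[fast]=0, fast++
slow=1 fast=12: a[fast]=0, fast++
slow=1 fast=13: a[fast]=2≠0 swap→a[1]=2, slow++,fast++
slow=2 fast=14: a[fast]=1≠0 swap→a[2]=1, slow++,fast++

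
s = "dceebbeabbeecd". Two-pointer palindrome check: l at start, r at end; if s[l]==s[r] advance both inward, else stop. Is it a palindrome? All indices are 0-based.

[0,13] 'd'=='d' → l++,r--
[1,12] 'c'=='c' → l++,r--
[2,11] 'e'=='e' → l++,r--
[3,10] 'e'=='e' → l++,r--
[4,9] 'b'=='b' → l++,r--
[5,8] 'b'=='b' → l++,r--
[6,7] 'e'!='a' → stop

not a palindrome (mismatch at 6,7)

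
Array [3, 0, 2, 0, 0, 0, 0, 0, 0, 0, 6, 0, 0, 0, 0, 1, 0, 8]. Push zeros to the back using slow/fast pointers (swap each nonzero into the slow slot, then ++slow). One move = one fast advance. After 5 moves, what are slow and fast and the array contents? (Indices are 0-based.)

slow=2, fast=5, a=[3, 2, 0, 0, 0, 0, 0, 0, 0, 0, 6, 0, 0, 0, 0, 1, 0, 8]

slow=0 fast=0: a[fast]=3≠0 swap→a[0]=3, slow++,fast++
slow=1 fast=1: a[fast]=0, fast++
slow=1 fast=2: a[fast]=2≠0 swap→a[1]=2, slow++,fast++
slow=2 fast=3: a[fast]=0, fast++
slow=2 fast=4: a[fast]=0, fast++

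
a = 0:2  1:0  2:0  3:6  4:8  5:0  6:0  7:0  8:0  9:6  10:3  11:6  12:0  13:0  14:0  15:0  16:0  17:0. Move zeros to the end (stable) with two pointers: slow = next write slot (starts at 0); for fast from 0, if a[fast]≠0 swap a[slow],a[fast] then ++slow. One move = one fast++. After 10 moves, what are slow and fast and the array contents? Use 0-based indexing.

slow=4, fast=10, a=[2, 6, 8, 6, 0, 0, 0, 0, 0, 0, 3, 6, 0, 0, 0, 0, 0, 0]

slow=0 fast=0: a[fast]=2≠0 swap→a[0]=2, slow++,fast++
slow=1 fast=1: a[fast]=0, fast++
slow=1 fast=2: a[fast]=0, fast++
slow=1 fast=3: a[fast]=6≠0 swap→a[1]=6, slow++,fast++
slow=2 fast=4: a[fast]=8≠0 swap→a[2]=8, slow++,fast++
slow=3 fast=5: a[fast]=0, fast++
slow=3 fast=6: a[fast]=0, fast++
slow=3 fast=7: a[fast]=0, fast++
slow=3 fast=8: a[fast]=0, fast++
slow=3 fast=9: a[fast]=6≠0 swap→a[3]=6, slow++,fast++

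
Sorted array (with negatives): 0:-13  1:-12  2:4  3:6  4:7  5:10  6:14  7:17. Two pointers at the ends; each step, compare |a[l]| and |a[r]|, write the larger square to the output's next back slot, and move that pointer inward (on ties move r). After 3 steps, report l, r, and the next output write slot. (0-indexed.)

l=1, r=5, next write slot=4

l=0 r=7: |-13|<=|17| out[7]=289, r--
l=0 r=6: |-13|<=|14| out[6]=196, r--
l=0 r=5: |-13|>|10| out[5]=169, l++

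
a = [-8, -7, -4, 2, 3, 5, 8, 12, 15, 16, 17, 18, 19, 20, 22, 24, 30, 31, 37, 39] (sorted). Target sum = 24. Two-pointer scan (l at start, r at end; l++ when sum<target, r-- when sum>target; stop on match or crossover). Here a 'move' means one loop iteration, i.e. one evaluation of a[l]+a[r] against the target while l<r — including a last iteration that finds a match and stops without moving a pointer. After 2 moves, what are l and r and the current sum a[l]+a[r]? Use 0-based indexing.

[0,19] -8+39=31 >24 → r--
[0,18] -8+37=29 >24 → r--

l=0, r=17, sum=23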